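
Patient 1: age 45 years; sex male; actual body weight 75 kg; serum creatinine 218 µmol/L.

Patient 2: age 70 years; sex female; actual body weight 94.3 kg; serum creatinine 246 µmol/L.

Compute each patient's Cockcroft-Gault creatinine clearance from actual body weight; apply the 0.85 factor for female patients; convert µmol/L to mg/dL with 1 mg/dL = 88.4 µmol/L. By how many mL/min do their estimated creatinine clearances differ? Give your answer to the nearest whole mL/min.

Patient 1: SCr = 218 / 88.4 = 2.466 mg/dL
Patient 1: CrCl = (140 − 45) × 75 / (72 × 2.466) = 7125.0 / 177.55 ≈ 40.1 mL/min
Patient 2: SCr = 246 / 88.4 = 2.783 mg/dL
Patient 2: CrCl = (140 − 70) × 94.3 / (72 × 2.783) × 0.85 = 6601.0 / 200.38 × 0.85 ≈ 28.0 mL/min
|40.1 − 28.0| = 12.1 mL/min

12 mL/min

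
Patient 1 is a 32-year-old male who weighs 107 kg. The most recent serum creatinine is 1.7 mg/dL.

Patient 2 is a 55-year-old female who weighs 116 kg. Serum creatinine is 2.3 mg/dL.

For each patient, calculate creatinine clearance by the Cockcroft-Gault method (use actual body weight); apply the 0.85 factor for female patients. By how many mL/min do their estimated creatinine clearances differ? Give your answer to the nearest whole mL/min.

44 mL/min

Patient 1: CrCl = (140 − 32) × 107 / (72 × 1.7) = 11556.0 / 122.40 ≈ 94.4 mL/min
Patient 2: CrCl = (140 − 55) × 116 / (72 × 2.3) × 0.85 = 9860.0 / 165.60 × 0.85 ≈ 50.6 mL/min
|94.4 − 50.6| = 43.8 mL/min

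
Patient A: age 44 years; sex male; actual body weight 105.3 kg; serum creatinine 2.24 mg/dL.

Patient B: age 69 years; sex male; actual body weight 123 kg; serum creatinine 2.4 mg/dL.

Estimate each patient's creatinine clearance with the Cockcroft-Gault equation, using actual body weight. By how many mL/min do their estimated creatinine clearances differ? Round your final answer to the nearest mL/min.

Patient A: CrCl = (140 − 44) × 105.3 / (72 × 2.24) = 10108.8 / 161.28 ≈ 62.7 mL/min
Patient B: CrCl = (140 − 69) × 123 / (72 × 2.4) = 8733.0 / 172.80 ≈ 50.5 mL/min
|62.7 − 50.5| = 12.2 mL/min

12 mL/min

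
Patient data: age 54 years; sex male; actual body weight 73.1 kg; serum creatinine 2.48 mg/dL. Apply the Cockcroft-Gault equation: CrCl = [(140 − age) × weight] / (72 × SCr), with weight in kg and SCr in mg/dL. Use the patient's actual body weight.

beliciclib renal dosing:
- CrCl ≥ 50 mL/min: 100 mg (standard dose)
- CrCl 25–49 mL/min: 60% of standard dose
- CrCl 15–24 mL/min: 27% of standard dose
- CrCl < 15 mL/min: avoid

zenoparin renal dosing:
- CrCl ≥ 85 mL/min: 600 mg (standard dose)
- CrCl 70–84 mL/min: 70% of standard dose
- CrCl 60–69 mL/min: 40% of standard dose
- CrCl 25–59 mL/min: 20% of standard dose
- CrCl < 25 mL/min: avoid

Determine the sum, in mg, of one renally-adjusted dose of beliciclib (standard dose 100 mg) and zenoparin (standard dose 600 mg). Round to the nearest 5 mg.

180 mg

CrCl = (140 − 54) × 73.1 / (72 × 2.48) = 6286.6 / 178.56 ≈ 35.2 mL/min
CrCl ≈ 35 mL/min.
beliciclib: 25–49 mL/min → 60% of 100 mg = 60 mg.
zenoparin: 25–59 mL/min → 20% of 600 mg = 120 mg.
Total = 60 + 120 = 180 mg.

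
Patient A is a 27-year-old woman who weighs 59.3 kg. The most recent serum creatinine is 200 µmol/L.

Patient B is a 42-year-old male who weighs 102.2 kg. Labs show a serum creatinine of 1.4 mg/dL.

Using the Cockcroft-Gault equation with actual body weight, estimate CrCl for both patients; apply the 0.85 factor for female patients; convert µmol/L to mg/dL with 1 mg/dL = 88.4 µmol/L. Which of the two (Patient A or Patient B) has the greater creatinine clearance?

Patient B

Patient A: SCr = 200 / 88.4 = 2.262 mg/dL
Patient A: CrCl = (140 − 27) × 59.3 / (72 × 2.262) × 0.85 = 6700.9 / 162.86 × 0.85 ≈ 35.0 mL/min
Patient B: CrCl = (140 − 42) × 102.2 / (72 × 1.4) = 10015.6 / 100.80 ≈ 99.4 mL/min
35.0 vs 99.4 mL/min → Patient B is higher.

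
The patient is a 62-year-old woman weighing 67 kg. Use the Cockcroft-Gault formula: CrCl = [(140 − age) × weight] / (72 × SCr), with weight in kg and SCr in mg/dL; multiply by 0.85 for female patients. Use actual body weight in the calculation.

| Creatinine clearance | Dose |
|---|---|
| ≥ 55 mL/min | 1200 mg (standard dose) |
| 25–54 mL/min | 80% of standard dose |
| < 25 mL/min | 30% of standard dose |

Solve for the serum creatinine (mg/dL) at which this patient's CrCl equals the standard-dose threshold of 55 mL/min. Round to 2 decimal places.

Standard dose requires CrCl ≥ 55 mL/min.
Set (140 − 62) × 67 × 0.85 / (72 × SCr) = 55
SCr = (140 − 62) × 67 × 0.85 / (72 × 55) = 1.122 mg/dL

1.12 mg/dL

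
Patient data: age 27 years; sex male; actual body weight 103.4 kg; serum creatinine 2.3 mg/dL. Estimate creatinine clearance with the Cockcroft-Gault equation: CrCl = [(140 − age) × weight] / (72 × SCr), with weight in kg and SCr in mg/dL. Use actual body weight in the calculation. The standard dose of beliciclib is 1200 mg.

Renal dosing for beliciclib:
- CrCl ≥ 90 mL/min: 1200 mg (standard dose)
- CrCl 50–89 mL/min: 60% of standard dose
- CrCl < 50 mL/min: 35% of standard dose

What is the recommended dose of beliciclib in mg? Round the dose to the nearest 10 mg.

CrCl = (140 − 27) × 103.4 / (72 × 2.3) = 11684.2 / 165.60 ≈ 70.6 mL/min
CrCl ≈ 71 mL/min → bracket 50–89 mL/min.
60% of 1200 mg = 720 mg

720 mg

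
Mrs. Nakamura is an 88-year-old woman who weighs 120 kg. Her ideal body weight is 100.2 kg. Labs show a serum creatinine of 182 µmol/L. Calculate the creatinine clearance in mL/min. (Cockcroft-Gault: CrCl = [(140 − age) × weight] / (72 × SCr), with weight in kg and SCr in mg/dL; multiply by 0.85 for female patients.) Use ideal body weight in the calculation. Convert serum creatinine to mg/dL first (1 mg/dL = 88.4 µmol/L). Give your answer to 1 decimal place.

29.9 mL/min

SCr = 182 / 88.4 = 2.059 mg/dL
CrCl = (140 − 88) × 100.2 / (72 × 2.059) × 0.85 = 5210.4 / 148.25 × 0.85 ≈ 29.9 mL/min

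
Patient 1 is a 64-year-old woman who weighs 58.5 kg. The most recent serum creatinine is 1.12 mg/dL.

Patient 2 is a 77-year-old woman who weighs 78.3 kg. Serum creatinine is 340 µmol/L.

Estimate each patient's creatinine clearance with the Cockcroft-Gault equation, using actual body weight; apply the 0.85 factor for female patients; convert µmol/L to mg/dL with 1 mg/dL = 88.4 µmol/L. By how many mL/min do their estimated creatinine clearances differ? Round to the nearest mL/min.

Patient 1: CrCl = (140 − 64) × 58.5 / (72 × 1.12) × 0.85 = 4446.0 / 80.64 × 0.85 ≈ 46.9 mL/min
Patient 2: SCr = 340 / 88.4 = 3.846 mg/dL
Patient 2: CrCl = (140 − 77) × 78.3 / (72 × 3.846) × 0.85 = 4932.9 / 276.91 × 0.85 ≈ 15.1 mL/min
|46.9 − 15.1| = 31.8 mL/min

32 mL/min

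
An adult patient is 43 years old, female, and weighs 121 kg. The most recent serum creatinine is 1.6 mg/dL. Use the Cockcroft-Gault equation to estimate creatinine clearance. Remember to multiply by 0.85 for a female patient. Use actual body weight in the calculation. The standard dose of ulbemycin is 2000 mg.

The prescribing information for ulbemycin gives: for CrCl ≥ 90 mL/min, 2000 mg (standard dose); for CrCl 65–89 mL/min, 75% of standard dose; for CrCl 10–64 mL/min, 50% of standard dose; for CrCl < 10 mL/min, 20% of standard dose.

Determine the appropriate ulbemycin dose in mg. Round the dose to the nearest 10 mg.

CrCl = (140 − 43) × 121 / (72 × 1.6) × 0.85 = 11737.0 / 115.20 × 0.85 ≈ 86.6 mL/min
CrCl ≈ 87 mL/min → bracket 65–89 mL/min.
75% of 2000 mg = 1500 mg

1500 mg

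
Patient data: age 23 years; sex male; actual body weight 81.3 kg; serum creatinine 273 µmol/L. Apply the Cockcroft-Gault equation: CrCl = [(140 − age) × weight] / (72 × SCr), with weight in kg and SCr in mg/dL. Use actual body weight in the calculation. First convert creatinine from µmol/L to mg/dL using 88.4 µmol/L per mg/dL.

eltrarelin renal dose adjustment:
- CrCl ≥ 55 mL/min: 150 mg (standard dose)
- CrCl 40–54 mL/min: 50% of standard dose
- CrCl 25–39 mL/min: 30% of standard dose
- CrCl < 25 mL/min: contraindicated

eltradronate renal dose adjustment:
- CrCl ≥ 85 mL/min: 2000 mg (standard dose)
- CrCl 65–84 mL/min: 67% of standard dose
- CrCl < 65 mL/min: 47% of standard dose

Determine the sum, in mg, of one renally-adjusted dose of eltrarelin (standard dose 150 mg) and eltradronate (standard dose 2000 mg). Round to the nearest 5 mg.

1015 mg

SCr = 273 / 88.4 = 3.088 mg/dL
CrCl = (140 − 23) × 81.3 / (72 × 3.088) = 9512.1 / 222.34 ≈ 42.8 mL/min
CrCl ≈ 43 mL/min.
eltrarelin: 40–54 mL/min → 50% of 150 mg = 75 mg.
eltradronate: < 65 mL/min → 47% of 2000 mg = 940 mg.
Total = 75 + 940 = 1015 mg.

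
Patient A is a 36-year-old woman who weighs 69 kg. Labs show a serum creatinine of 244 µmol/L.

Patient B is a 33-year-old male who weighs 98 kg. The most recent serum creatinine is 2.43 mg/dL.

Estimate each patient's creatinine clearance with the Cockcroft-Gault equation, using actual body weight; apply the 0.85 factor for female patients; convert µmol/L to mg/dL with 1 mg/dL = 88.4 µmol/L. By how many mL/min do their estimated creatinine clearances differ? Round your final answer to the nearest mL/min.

Patient A: SCr = 244 / 88.4 = 2.76 mg/dL
Patient A: CrCl = (140 − 36) × 69 / (72 × 2.76) × 0.85 = 7176.0 / 198.72 × 0.85 ≈ 30.7 mL/min
Patient B: CrCl = (140 − 33) × 98 / (72 × 2.43) = 10486.0 / 174.96 ≈ 59.9 mL/min
|30.7 − 59.9| = 29.2 mL/min

29 mL/min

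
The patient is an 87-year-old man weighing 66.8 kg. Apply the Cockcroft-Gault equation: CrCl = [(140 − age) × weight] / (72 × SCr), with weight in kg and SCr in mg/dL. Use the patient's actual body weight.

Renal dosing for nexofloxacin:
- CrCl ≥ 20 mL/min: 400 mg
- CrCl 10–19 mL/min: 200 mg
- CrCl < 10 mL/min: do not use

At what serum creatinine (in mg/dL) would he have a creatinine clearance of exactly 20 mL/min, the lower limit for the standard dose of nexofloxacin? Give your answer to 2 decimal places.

2.46 mg/dL

Standard dose requires CrCl ≥ 20 mL/min.
Set (140 − 87) × 66.8 / (72 × SCr) = 20
SCr = (140 − 87) × 66.8 / (72 × 20) = 2.459 mg/dL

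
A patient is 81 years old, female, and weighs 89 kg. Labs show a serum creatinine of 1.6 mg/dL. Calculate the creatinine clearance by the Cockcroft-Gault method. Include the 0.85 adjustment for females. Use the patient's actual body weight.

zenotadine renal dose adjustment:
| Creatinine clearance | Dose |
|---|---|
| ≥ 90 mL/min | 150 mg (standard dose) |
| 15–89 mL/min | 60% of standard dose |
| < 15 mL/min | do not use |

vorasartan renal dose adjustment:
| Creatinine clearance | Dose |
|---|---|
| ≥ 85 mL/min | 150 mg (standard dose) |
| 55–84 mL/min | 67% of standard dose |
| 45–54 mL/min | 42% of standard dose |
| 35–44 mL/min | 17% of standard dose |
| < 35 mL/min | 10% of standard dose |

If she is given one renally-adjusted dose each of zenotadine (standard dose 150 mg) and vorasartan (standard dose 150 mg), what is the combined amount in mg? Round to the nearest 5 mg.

CrCl = (140 − 81) × 89 / (72 × 1.6) × 0.85 = 5251.0 / 115.20 × 0.85 ≈ 38.7 mL/min
CrCl ≈ 39 mL/min.
zenotadine: 15–89 mL/min → 60% of 150 mg = 90 mg.
vorasartan: 35–44 mL/min → 17% of 150 mg = 25.5 mg.
Total = 90 + 25.5 = 115.5 mg.

115 mg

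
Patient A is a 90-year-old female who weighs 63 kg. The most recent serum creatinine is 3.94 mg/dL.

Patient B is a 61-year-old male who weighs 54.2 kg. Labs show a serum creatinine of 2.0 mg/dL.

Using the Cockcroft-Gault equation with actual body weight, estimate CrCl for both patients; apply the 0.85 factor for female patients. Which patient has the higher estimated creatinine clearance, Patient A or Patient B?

Patient B

Patient A: CrCl = (140 − 90) × 63 / (72 × 3.94) × 0.85 = 3150.0 / 283.68 × 0.85 ≈ 9.4 mL/min
Patient B: CrCl = (140 − 61) × 54.2 / (72 × 2) = 4281.8 / 144.00 ≈ 29.7 mL/min
9.4 vs 29.7 mL/min → Patient B is higher.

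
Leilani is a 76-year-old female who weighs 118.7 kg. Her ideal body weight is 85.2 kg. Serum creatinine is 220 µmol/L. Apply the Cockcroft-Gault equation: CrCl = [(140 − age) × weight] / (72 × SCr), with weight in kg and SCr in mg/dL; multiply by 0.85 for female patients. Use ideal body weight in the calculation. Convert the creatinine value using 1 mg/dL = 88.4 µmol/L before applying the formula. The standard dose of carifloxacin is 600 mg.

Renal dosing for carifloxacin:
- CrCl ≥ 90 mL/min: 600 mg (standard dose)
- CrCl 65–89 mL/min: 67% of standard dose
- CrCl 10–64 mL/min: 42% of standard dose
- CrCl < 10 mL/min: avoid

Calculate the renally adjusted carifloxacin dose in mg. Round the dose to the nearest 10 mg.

SCr = 220 / 88.4 = 2.489 mg/dL
CrCl = (140 − 76) × 85.2 / (72 × 2.489) × 0.85 = 5452.8 / 179.21 × 0.85 ≈ 25.9 mL/min
CrCl ≈ 26 mL/min → bracket 10–64 mL/min.
42% of 600 mg = 252 mg → 250 mg

250 mg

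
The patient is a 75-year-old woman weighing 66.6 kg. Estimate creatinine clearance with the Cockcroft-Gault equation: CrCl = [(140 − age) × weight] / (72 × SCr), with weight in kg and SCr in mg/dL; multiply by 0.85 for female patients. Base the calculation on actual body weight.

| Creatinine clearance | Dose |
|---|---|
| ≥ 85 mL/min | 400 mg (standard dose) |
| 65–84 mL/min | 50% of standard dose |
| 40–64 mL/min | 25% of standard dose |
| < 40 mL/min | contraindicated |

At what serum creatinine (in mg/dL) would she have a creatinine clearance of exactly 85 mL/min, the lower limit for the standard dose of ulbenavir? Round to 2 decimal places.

Standard dose requires CrCl ≥ 85 mL/min.
Set (140 − 75) × 66.6 × 0.85 / (72 × SCr) = 85
SCr = (140 − 75) × 66.6 × 0.85 / (72 × 85) = 0.601 mg/dL

0.60 mg/dL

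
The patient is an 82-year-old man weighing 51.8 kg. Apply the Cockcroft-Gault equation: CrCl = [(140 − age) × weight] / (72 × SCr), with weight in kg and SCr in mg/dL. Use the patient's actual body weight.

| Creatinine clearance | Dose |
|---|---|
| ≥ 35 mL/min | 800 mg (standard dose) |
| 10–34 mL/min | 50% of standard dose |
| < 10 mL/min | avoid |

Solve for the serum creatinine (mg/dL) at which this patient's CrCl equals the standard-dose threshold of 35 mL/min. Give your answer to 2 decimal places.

Standard dose requires CrCl ≥ 35 mL/min.
Set (140 − 82) × 51.8 / (72 × SCr) = 35
SCr = (140 − 82) × 51.8 / (72 × 35) = 1.192 mg/dL

1.19 mg/dL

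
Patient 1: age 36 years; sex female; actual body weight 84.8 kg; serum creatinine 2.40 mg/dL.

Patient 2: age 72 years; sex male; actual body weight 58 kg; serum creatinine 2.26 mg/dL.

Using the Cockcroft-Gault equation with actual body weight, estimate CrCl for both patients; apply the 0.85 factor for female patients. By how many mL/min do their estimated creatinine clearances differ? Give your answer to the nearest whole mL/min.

Patient 1: CrCl = (140 − 36) × 84.8 / (72 × 2.4) × 0.85 = 8819.2 / 172.80 × 0.85 ≈ 43.4 mL/min
Patient 2: CrCl = (140 − 72) × 58 / (72 × 2.26) = 3944.0 / 162.72 ≈ 24.2 mL/min
|43.4 − 24.2| = 19.2 mL/min

19 mL/min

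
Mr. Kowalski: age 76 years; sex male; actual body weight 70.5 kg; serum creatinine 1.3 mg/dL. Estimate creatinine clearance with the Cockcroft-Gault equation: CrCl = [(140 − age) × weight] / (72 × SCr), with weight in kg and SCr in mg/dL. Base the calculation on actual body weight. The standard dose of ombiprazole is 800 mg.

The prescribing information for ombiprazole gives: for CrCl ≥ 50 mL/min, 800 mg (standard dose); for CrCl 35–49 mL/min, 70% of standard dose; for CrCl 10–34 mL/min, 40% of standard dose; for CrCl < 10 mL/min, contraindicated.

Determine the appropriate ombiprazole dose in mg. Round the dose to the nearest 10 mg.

CrCl = (140 − 76) × 70.5 / (72 × 1.3) = 4512.0 / 93.60 ≈ 48.2 mL/min
CrCl ≈ 48 mL/min → bracket 35–49 mL/min.
70% of 800 mg = 560 mg

560 mg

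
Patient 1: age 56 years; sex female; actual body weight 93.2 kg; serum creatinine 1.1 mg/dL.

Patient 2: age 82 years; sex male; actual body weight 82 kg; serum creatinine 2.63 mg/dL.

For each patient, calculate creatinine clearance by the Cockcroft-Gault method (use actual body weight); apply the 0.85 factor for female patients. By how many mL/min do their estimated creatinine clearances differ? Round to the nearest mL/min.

Patient 1: CrCl = (140 − 56) × 93.2 / (72 × 1.1) × 0.85 = 7828.8 / 79.20 × 0.85 ≈ 84.0 mL/min
Patient 2: CrCl = (140 − 82) × 82 / (72 × 2.63) = 4756.0 / 189.36 ≈ 25.1 mL/min
|84.0 − 25.1| = 58.9 mL/min

59 mL/min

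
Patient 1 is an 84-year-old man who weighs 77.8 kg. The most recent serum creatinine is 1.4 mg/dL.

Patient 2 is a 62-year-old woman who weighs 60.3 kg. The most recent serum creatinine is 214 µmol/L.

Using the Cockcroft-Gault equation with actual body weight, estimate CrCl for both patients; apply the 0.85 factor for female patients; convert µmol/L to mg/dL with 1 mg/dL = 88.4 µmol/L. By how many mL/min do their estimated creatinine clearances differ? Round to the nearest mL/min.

20 mL/min

Patient 1: CrCl = (140 − 84) × 77.8 / (72 × 1.4) = 4356.8 / 100.80 ≈ 43.2 mL/min
Patient 2: SCr = 214 / 88.4 = 2.421 mg/dL
Patient 2: CrCl = (140 − 62) × 60.3 / (72 × 2.421) × 0.85 = 4703.4 / 174.31 × 0.85 ≈ 22.9 mL/min
|43.2 − 22.9| = 20.3 mL/min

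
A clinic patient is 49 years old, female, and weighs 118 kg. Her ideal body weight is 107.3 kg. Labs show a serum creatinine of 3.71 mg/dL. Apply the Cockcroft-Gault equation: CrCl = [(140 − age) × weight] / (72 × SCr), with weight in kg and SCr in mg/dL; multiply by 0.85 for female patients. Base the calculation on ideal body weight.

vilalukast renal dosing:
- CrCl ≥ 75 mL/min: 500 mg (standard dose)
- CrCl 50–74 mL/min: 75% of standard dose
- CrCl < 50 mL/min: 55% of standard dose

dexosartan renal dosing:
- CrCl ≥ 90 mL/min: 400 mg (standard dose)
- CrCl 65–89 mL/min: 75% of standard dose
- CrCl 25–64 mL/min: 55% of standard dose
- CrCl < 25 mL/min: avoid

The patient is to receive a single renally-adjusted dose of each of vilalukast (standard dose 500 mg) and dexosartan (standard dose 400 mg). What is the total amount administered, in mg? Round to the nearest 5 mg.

CrCl = (140 − 49) × 107.3 / (72 × 3.71) × 0.85 = 9764.3 / 267.12 × 0.85 ≈ 31.1 mL/min
CrCl ≈ 31 mL/min.
vilalukast: < 50 mL/min → 55% of 500 mg = 275 mg.
dexosartan: 25–64 mL/min → 55% of 400 mg = 220 mg.
Total = 275 + 220 = 495 mg.

495 mg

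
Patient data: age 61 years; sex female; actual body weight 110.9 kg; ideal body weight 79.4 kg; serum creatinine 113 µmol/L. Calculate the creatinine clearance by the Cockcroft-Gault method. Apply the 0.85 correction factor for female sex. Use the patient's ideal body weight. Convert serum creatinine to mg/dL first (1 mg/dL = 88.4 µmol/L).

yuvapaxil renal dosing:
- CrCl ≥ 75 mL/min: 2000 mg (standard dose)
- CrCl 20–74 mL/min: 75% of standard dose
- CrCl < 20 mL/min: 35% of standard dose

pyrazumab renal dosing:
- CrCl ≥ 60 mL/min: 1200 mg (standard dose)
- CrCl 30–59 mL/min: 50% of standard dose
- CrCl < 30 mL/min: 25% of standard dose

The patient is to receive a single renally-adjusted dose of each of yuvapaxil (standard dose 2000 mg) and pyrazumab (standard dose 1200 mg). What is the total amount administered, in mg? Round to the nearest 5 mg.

2100 mg

SCr = 113 / 88.4 = 1.278 mg/dL
CrCl = (140 − 61) × 79.4 / (72 × 1.278) × 0.85 = 6272.6 / 92.02 × 0.85 ≈ 57.9 mL/min
CrCl ≈ 58 mL/min.
yuvapaxil: 20–74 mL/min → 75% of 2000 mg = 1500 mg.
pyrazumab: 30–59 mL/min → 50% of 1200 mg = 600 mg.
Total = 1500 + 600 = 2100 mg.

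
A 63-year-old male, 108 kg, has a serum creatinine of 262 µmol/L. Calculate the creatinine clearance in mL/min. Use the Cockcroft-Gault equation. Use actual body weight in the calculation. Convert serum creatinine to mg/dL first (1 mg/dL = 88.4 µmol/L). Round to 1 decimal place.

SCr = 262 / 88.4 = 2.964 mg/dL
CrCl = (140 − 63) × 108 / (72 × 2.964) = 8316.0 / 213.41 ≈ 39.0 mL/min

39.0 mL/min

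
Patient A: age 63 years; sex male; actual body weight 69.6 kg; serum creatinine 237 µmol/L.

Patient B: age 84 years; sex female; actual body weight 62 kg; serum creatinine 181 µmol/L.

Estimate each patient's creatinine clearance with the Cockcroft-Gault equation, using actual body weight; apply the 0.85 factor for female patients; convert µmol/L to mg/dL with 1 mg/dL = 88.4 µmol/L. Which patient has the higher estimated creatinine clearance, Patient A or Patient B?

Patient A: SCr = 237 / 88.4 = 2.681 mg/dL
Patient A: CrCl = (140 − 63) × 69.6 / (72 × 2.681) = 5359.2 / 193.03 ≈ 27.8 mL/min
Patient B: SCr = 181 / 88.4 = 2.048 mg/dL
Patient B: CrCl = (140 − 84) × 62 / (72 × 2.048) × 0.85 = 3472.0 / 147.46 × 0.85 ≈ 20.0 mL/min
27.8 vs 20.0 mL/min → Patient A is higher.

Patient A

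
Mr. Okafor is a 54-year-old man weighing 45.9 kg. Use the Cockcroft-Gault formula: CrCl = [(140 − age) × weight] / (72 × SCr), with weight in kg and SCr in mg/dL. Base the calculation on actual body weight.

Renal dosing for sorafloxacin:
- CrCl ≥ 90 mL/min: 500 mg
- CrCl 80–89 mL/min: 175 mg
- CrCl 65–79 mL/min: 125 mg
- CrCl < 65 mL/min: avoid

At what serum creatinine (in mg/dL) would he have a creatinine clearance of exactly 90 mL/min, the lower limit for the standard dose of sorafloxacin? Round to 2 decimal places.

0.61 mg/dL

Standard dose requires CrCl ≥ 90 mL/min.
Set (140 − 54) × 45.9 / (72 × SCr) = 90
SCr = (140 − 54) × 45.9 / (72 × 90) = 0.609 mg/dL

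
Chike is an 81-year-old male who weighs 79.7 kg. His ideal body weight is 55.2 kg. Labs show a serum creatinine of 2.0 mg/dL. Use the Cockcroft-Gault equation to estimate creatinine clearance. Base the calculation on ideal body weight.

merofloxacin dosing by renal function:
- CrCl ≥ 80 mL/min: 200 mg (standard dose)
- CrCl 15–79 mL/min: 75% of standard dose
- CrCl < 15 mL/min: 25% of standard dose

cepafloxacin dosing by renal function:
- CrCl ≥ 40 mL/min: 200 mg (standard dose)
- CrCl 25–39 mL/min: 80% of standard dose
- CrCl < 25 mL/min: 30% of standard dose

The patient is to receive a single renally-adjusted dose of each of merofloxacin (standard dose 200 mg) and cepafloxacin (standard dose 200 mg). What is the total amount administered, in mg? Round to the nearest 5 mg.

210 mg

CrCl = (140 − 81) × 55.2 / (72 × 2) = 3256.8 / 144.00 ≈ 22.6 mL/min
CrCl ≈ 23 mL/min.
merofloxacin: 15–79 mL/min → 75% of 200 mg = 150 mg.
cepafloxacin: < 25 mL/min → 30% of 200 mg = 60 mg.
Total = 150 + 60 = 210 mg.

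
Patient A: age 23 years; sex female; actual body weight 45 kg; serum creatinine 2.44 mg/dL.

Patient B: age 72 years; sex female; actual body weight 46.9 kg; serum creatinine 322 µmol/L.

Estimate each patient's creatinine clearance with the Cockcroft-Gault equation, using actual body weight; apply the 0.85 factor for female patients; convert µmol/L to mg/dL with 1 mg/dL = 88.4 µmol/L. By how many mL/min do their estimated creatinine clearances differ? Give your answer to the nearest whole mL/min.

Patient A: CrCl = (140 − 23) × 45 / (72 × 2.44) × 0.85 = 5265.0 / 175.68 × 0.85 ≈ 25.5 mL/min
Patient B: SCr = 322 / 88.4 = 3.643 mg/dL
Patient B: CrCl = (140 − 72) × 46.9 / (72 × 3.643) × 0.85 = 3189.2 / 262.30 × 0.85 ≈ 10.3 mL/min
|25.5 − 10.3| = 15.2 mL/min

15 mL/min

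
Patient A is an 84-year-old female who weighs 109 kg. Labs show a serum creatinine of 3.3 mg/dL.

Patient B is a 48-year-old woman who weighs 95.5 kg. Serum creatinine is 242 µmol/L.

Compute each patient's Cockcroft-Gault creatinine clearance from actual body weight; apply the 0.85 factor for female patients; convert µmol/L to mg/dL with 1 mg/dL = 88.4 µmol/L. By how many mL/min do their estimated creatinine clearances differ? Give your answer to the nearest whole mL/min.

16 mL/min

Patient A: CrCl = (140 − 84) × 109 / (72 × 3.3) × 0.85 = 6104.0 / 237.60 × 0.85 ≈ 21.8 mL/min
Patient B: SCr = 242 / 88.4 = 2.738 mg/dL
Patient B: CrCl = (140 − 48) × 95.5 / (72 × 2.738) × 0.85 = 8786.0 / 197.14 × 0.85 ≈ 37.9 mL/min
|21.8 − 37.9| = 16.1 mL/min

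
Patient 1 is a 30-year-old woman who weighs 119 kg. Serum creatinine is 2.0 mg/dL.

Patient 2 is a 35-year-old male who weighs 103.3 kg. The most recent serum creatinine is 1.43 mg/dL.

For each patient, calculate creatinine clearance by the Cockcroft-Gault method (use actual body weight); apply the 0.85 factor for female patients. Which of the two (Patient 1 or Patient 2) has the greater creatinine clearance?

Patient 2

Patient 1: CrCl = (140 − 30) × 119 / (72 × 2) × 0.85 = 13090.0 / 144.00 × 0.85 ≈ 77.3 mL/min
Patient 2: CrCl = (140 − 35) × 103.3 / (72 × 1.43) = 10846.5 / 102.96 ≈ 105.3 mL/min
77.3 vs 105.3 mL/min → Patient 2 is higher.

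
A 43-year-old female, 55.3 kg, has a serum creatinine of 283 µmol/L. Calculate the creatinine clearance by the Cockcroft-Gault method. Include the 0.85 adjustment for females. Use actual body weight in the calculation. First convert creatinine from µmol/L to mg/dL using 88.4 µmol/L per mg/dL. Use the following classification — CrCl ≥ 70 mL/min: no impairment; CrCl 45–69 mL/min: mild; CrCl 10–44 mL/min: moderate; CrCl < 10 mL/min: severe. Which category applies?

SCr = 283 / 88.4 = 3.201 mg/dL
CrCl = (140 − 43) × 55.3 / (72 × 3.201) × 0.85 = 5364.1 / 230.47 × 0.85 ≈ 19.8 mL/min
20 mL/min falls in the 'moderate' range.

moderate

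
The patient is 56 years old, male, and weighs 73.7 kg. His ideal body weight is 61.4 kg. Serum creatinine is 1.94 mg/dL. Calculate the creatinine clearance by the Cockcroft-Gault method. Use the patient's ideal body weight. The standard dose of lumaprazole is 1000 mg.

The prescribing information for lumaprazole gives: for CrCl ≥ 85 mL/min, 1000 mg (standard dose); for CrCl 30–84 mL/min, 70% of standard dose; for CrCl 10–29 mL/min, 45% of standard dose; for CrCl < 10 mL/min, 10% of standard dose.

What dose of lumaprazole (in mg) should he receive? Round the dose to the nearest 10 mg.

700 mg

CrCl = (140 − 56) × 61.4 / (72 × 1.94) = 5157.6 / 139.68 ≈ 36.9 mL/min
CrCl ≈ 37 mL/min → bracket 30–84 mL/min.
70% of 1000 mg = 700 mg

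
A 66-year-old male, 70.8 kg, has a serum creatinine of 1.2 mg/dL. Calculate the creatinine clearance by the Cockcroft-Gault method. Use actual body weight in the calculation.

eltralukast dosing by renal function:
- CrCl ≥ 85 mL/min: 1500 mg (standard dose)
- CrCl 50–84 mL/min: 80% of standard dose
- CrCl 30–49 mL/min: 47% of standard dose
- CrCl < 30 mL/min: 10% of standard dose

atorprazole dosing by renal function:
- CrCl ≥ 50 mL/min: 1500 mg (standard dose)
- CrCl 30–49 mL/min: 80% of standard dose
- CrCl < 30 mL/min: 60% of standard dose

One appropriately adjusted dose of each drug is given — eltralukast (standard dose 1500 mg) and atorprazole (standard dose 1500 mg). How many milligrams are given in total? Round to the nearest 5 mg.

2700 mg

CrCl = (140 − 66) × 70.8 / (72 × 1.2) = 5239.2 / 86.40 ≈ 60.6 mL/min
CrCl ≈ 61 mL/min.
eltralukast: 50–84 mL/min → 80% of 1500 mg = 1200 mg.
atorprazole: ≥ 50 mL/min → 100% of 1500 mg = 1500 mg.
Total = 1200 + 1500 = 2700 mg.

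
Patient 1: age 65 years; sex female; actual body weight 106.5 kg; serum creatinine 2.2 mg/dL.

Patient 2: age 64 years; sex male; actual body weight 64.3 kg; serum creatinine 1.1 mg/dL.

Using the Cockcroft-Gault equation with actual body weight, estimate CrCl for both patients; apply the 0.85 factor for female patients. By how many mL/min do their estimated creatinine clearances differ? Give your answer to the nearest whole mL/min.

19 mL/min

Patient 1: CrCl = (140 − 65) × 106.5 / (72 × 2.2) × 0.85 = 7987.5 / 158.40 × 0.85 ≈ 42.9 mL/min
Patient 2: CrCl = (140 − 64) × 64.3 / (72 × 1.1) = 4886.8 / 79.20 ≈ 61.7 mL/min
|42.9 − 61.7| = 18.8 mL/min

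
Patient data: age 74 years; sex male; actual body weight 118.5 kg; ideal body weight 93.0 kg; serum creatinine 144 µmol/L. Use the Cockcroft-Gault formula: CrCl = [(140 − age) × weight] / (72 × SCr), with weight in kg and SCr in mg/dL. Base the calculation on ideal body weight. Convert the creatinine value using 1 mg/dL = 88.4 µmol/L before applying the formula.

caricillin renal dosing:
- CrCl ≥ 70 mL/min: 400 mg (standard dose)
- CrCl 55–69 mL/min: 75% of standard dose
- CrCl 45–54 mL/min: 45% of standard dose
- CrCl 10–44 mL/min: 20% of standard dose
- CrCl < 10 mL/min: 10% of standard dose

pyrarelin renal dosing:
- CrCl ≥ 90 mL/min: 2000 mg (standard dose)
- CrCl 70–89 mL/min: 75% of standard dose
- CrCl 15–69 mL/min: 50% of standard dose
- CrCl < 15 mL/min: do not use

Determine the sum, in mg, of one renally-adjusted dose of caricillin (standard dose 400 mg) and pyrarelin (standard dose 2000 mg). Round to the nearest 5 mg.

1180 mg

SCr = 144 / 88.4 = 1.629 mg/dL
CrCl = (140 − 74) × 93 / (72 × 1.629) = 6138.0 / 117.29 ≈ 52.3 mL/min
CrCl ≈ 52 mL/min.
caricillin: 45–54 mL/min → 45% of 400 mg = 180 mg.
pyrarelin: 15–69 mL/min → 50% of 2000 mg = 1000 mg.
Total = 180 + 1000 = 1180 mg.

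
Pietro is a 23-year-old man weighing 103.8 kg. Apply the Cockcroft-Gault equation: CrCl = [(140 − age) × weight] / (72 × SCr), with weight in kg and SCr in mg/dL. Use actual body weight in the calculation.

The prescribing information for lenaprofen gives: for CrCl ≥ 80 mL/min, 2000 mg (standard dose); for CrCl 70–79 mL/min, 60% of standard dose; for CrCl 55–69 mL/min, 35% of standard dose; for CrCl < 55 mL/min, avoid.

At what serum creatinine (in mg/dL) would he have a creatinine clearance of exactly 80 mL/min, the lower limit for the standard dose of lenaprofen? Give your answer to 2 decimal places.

Standard dose requires CrCl ≥ 80 mL/min.
Set (140 − 23) × 103.8 / (72 × SCr) = 80
SCr = (140 − 23) × 103.8 / (72 × 80) = 2.108 mg/dL

2.11 mg/dL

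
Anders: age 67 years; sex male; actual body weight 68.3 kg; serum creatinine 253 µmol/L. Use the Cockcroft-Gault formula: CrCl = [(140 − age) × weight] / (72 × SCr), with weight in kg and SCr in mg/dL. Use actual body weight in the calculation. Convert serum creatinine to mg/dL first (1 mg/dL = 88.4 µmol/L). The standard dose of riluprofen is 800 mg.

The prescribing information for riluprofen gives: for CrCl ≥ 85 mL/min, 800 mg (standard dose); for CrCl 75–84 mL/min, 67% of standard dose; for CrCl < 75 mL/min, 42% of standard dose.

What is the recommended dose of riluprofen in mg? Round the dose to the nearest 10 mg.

SCr = 253 / 88.4 = 2.862 mg/dL
CrCl = (140 − 67) × 68.3 / (72 × 2.862) = 4985.9 / 206.06 ≈ 24.2 mL/min
CrCl ≈ 24 mL/min → bracket < 75 mL/min.
42% of 800 mg = 336 mg → 340 mg

340 mg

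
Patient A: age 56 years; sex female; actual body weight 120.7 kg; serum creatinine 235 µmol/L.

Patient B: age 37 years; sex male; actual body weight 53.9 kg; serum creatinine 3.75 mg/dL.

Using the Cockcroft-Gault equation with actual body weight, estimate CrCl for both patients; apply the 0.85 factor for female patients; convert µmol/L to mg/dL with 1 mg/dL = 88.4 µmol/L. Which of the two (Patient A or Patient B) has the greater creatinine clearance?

Patient A: SCr = 235 / 88.4 = 2.658 mg/dL
Patient A: CrCl = (140 − 56) × 120.7 / (72 × 2.658) × 0.85 = 10138.8 / 191.38 × 0.85 ≈ 45.0 mL/min
Patient B: CrCl = (140 − 37) × 53.9 / (72 × 3.75) = 5551.7 / 270.00 ≈ 20.6 mL/min
45.0 vs 20.6 mL/min → Patient A is higher.

Patient A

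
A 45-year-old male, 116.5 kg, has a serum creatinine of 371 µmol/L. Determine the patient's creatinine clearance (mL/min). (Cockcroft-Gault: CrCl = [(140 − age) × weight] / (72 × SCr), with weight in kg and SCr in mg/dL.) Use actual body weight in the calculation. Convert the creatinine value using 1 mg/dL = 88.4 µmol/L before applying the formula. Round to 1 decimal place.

36.6 mL/min

SCr = 371 / 88.4 = 4.197 mg/dL
CrCl = (140 − 45) × 116.5 / (72 × 4.197) = 11067.5 / 302.18 ≈ 36.6 mL/min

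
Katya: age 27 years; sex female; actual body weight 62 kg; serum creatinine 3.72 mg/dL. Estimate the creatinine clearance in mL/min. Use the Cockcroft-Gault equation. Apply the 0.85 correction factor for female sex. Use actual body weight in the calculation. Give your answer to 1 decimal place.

CrCl = (140 − 27) × 62 / (72 × 3.72) × 0.85 = 7006.0 / 267.84 × 0.85 ≈ 22.2 mL/min

22.2 mL/min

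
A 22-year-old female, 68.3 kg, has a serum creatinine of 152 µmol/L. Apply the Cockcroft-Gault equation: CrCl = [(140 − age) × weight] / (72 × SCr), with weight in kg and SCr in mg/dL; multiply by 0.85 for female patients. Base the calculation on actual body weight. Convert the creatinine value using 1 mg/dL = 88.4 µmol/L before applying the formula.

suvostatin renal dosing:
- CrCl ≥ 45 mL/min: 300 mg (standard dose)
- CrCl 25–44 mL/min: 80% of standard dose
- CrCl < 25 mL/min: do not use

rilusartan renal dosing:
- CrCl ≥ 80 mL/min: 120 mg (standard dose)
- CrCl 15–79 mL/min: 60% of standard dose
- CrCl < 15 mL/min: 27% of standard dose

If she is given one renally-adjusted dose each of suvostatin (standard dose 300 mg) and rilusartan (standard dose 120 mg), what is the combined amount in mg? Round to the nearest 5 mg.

370 mg

SCr = 152 / 88.4 = 1.719 mg/dL
CrCl = (140 − 22) × 68.3 / (72 × 1.719) × 0.85 = 8059.4 / 123.77 × 0.85 ≈ 55.3 mL/min
CrCl ≈ 55 mL/min.
suvostatin: ≥ 45 mL/min → 100% of 300 mg = 300 mg.
rilusartan: 15–79 mL/min → 60% of 120 mg = 72 mg.
Total = 300 + 72 = 372 mg.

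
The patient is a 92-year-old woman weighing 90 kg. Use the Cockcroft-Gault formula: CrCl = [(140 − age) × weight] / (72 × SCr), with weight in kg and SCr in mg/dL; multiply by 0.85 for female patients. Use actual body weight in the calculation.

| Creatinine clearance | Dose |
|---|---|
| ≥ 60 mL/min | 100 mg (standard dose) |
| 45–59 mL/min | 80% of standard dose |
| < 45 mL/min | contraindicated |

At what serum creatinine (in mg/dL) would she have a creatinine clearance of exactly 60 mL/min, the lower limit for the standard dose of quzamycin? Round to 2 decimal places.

0.85 mg/dL

Standard dose requires CrCl ≥ 60 mL/min.
Set (140 − 92) × 90 × 0.85 / (72 × SCr) = 60
SCr = (140 − 92) × 90 × 0.85 / (72 × 60) = 0.850 mg/dL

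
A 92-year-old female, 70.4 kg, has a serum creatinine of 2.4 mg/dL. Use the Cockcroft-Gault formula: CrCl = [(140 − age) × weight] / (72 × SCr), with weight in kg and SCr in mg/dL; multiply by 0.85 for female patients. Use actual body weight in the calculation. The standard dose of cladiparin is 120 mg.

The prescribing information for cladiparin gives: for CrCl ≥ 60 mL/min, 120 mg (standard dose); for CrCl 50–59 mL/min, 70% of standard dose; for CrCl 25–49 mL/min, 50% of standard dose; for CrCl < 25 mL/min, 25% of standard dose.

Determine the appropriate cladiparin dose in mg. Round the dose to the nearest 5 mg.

30 mg

CrCl = (140 − 92) × 70.4 / (72 × 2.4) × 0.85 = 3379.2 / 172.80 × 0.85 ≈ 16.6 mL/min
CrCl ≈ 17 mL/min → bracket < 25 mL/min.
25% of 120 mg = 30 mg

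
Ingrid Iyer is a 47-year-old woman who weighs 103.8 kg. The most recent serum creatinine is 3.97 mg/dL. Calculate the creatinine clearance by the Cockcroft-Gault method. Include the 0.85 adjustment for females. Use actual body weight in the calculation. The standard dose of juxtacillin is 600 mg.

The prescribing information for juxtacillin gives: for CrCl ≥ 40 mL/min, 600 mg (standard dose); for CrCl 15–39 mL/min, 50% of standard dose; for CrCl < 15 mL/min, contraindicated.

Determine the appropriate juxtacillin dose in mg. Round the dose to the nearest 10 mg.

CrCl = (140 − 47) × 103.8 / (72 × 3.97) × 0.85 = 9653.4 / 285.84 × 0.85 ≈ 28.7 mL/min
CrCl ≈ 29 mL/min → bracket 15–39 mL/min.
50% of 600 mg = 300 mg

300 mg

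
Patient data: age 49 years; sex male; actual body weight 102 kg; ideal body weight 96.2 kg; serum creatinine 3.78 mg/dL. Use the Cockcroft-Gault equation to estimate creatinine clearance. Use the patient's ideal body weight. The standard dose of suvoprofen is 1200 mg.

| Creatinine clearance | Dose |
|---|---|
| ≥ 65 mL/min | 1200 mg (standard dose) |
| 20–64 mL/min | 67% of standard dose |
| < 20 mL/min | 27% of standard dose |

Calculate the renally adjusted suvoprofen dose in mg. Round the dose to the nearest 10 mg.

CrCl = (140 − 49) × 96.2 / (72 × 3.78) = 8754.2 / 272.16 ≈ 32.2 mL/min
CrCl ≈ 32 mL/min → bracket 20–64 mL/min.
67% of 1200 mg = 804 mg → 800 mg

800 mg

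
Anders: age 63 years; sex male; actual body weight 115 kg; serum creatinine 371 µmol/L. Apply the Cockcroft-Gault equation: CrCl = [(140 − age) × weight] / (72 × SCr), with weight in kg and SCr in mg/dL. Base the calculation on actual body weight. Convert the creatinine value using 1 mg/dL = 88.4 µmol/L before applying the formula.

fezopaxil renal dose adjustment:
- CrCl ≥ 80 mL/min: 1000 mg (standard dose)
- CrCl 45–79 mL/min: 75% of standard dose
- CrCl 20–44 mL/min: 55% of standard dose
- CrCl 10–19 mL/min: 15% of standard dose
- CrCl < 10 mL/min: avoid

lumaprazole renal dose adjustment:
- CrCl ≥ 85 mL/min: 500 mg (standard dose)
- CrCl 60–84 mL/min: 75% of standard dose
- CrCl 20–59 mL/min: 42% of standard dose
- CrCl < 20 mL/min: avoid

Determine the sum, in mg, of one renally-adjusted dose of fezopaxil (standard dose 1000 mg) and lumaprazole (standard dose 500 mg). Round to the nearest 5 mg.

SCr = 371 / 88.4 = 4.197 mg/dL
CrCl = (140 − 63) × 115 / (72 × 4.197) = 8855.0 / 302.18 ≈ 29.3 mL/min
CrCl ≈ 29 mL/min.
fezopaxil: 20–44 mL/min → 55% of 1000 mg = 550 mg.
lumaprazole: 20–59 mL/min → 42% of 500 mg = 210 mg.
Total = 550 + 210 = 760 mg.

760 mg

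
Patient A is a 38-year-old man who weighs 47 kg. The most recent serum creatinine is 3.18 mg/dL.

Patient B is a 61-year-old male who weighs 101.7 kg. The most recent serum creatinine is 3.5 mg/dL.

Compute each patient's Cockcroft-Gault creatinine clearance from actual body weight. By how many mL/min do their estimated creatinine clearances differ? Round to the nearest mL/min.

Patient A: CrCl = (140 − 38) × 47 / (72 × 3.18) = 4794.0 / 228.96 ≈ 20.9 mL/min
Patient B: CrCl = (140 − 61) × 101.7 / (72 × 3.5) = 8034.3 / 252.00 ≈ 31.9 mL/min
|20.9 − 31.9| = 11.0 mL/min

11 mL/min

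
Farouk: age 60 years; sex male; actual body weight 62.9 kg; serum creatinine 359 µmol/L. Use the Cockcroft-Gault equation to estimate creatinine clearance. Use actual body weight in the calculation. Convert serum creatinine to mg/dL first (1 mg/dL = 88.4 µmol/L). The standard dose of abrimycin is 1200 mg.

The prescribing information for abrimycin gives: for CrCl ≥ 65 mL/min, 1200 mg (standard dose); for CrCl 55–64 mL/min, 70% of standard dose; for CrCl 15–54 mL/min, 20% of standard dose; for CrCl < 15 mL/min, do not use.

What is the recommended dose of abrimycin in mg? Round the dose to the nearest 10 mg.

240 mg

SCr = 359 / 88.4 = 4.061 mg/dL
CrCl = (140 − 60) × 62.9 / (72 × 4.061) = 5032.0 / 292.39 ≈ 17.2 mL/min
CrCl ≈ 17 mL/min → bracket 15–54 mL/min.
20% of 1200 mg = 240 mg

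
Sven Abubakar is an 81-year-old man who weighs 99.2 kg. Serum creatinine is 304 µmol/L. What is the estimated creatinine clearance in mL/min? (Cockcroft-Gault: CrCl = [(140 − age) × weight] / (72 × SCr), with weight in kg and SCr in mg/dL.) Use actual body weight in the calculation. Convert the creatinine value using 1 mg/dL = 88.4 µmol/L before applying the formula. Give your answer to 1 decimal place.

23.6 mL/min

SCr = 304 / 88.4 = 3.439 mg/dL
CrCl = (140 − 81) × 99.2 / (72 × 3.439) = 5852.8 / 247.61 ≈ 23.6 mL/min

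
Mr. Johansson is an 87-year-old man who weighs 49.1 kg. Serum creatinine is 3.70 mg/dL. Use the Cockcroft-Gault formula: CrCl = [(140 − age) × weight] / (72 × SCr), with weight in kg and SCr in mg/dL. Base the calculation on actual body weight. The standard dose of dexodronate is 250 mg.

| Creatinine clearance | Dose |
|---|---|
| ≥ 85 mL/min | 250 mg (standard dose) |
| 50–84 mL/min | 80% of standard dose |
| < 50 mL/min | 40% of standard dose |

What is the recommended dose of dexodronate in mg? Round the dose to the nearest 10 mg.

CrCl = (140 − 87) × 49.1 / (72 × 3.7) = 2602.3 / 266.40 ≈ 9.8 mL/min
CrCl ≈ 10 mL/min → bracket < 50 mL/min.
40% of 250 mg = 100 mg

100 mg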